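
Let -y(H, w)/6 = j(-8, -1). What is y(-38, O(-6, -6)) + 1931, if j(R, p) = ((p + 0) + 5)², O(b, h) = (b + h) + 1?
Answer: 1835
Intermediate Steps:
O(b, h) = 1 + b + h
j(R, p) = (5 + p)² (j(R, p) = (p + 5)² = (5 + p)²)
y(H, w) = -96 (y(H, w) = -6*(5 - 1)² = -6*4² = -6*16 = -96)
y(-38, O(-6, -6)) + 1931 = -96 + 1931 = 1835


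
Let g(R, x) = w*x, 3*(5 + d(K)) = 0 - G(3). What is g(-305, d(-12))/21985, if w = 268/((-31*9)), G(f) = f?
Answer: 536/2044605 ≈ 0.00026215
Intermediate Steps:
w = -268/279 (w = 268/(-279) = 268*(-1/279) = -268/279 ≈ -0.96057)
d(K) = -6 (d(K) = -5 + (0 - 1*3)/3 = -5 + (0 - 3)/3 = -5 + (1/3)*(-3) = -5 - 1 = -6)
g(R, x) = -268*x/279
g(-305, d(-12))/21985 = -268/279*(-6)/21985 = (536/93)*(1/21985) = 536/2044605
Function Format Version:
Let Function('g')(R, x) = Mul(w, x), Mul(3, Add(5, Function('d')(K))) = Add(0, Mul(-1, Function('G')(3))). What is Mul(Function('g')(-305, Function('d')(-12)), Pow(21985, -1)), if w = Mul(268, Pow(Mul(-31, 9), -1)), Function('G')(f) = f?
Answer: Rational(536, 2044605) ≈ 0.00026215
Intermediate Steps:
w = Rational(-268, 279) (w = Mul(268, Pow(-279, -1)) = Mul(268, Rational(-1, 279)) = Rational(-268, 279) ≈ -0.96057)
Function('d')(K) = -6 (Function('d')(K) = Add(-5, Mul(Rational(1, 3), Add(0, Mul(-1, 3)))) = Add(-5, Mul(Rational(1, 3), Add(0, -3))) = Add(-5, Mul(Rational(1, 3), -3)) = Add(-5, -1) = -6)
Function('g')(R, x) = Mul(Rational(-268, 279), x)
Mul(Function('g')(-305, Function('d')(-12)), Pow(21985, -1)) = Mul(Mul(Rational(-268, 279), -6), Pow(21985, -1)) = Mul(Rational(536, 93), Rational(1, 21985)) = Rational(536, 2044605)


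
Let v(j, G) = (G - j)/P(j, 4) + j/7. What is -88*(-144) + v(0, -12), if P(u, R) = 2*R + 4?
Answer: 12671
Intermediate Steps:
P(u, R) = 4 + 2*R
v(j, G) = G/12 + 5*j/84 (v(j, G) = (G - j)/(4 + 2*4) + j/7 = (G - j)/(4 + 8) + j*(⅐) = (G - j)/12 + j/7 = (G - j)*(1/12) + j/7 = (-j/12 + G/12) + j/7 = G/12 + 5*j/84)
-88*(-144) + v(0, -12) = -88*(-144) + ((1/12)*(-12) + (5/84)*0) = 12672 + (-1 + 0) = 12672 - 1 = 12671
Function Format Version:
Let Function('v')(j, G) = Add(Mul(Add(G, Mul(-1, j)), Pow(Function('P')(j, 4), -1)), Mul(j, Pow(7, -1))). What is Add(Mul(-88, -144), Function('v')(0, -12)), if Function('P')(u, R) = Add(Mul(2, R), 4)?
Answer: 12671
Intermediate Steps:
Function('P')(u, R) = Add(4, Mul(2, R))
Function('v')(j, G) = Add(Mul(Rational(1, 12), G), Mul(Rational(5, 84), j)) (Function('v')(j, G) = Add(Mul(Add(G, Mul(-1, j)), Pow(Add(4, Mul(2, 4)), -1)), Mul(j, Pow(7, -1))) = Add(Mul(Add(G, Mul(-1, j)), Pow(Add(4, 8), -1)), Mul(j, Rational(1, 7))) = Add(Mul(Add(G, Mul(-1, j)), Pow(12, -1)), Mul(Rational(1, 7), j)) = Add(Mul(Add(G, Mul(-1, j)), Rational(1, 12)), Mul(Rational(1, 7), j)) = Add(Add(Mul(Rational(-1, 12), j), Mul(Rational(1, 12), G)), Mul(Rational(1, 7), j)) = Add(Mul(Rational(1, 12), G), Mul(Rational(5, 84), j)))
Add(Mul(-88, -144), Function('v')(0, -12)) = Add(Mul(-88, -144), Add(Mul(Rational(1, 12), -12), Mul(Rational(5, 84), 0))) = Add(12672, Add(-1, 0)) = Add(12672, -1) = 12671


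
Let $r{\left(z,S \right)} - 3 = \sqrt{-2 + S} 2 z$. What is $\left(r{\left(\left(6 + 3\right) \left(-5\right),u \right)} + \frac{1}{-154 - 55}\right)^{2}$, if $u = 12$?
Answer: $\frac{3538552876}{43681} - \frac{112680 \sqrt{10}}{209} \approx 79304.0$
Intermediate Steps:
$r{\left(z,S \right)} = 3 + 2 z \sqrt{-2 + S}$ ($r{\left(z,S \right)} = 3 + \sqrt{-2 + S} 2 z = 3 + 2 \sqrt{-2 + S} z = 3 + 2 z \sqrt{-2 + S}$)
$\left(r{\left(\left(6 + 3\right) \left(-5\right),u \right)} + \frac{1}{-154 - 55}\right)^{2} = \left(\left(3 + 2 \left(6 + 3\right) \left(-5\right) \sqrt{-2 + 12}\right) + \frac{1}{-154 - 55}\right)^{2} = \left(\left(3 + 2 \cdot 9 \left(-5\right) \sqrt{10}\right) + \frac{1}{-209}\right)^{2} = \left(\left(3 + 2 \left(-45\right) \sqrt{10}\right) - \frac{1}{209}\right)^{2} = \left(\left(3 - 90 \sqrt{10}\right) - \frac{1}{209}\right)^{2} = \left(\frac{626}{209} - 90 \sqrt{10}\right)^{2}$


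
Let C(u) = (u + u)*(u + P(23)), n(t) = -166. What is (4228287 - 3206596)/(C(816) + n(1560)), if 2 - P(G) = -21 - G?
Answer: 1021691/1406618 ≈ 0.72635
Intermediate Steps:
P(G) = 23 + G (P(G) = 2 - (-21 - G) = 2 + (21 + G) = 23 + G)
C(u) = 2*u*(46 + u) (C(u) = (u + u)*(u + (23 + 23)) = (2*u)*(u + 46) = (2*u)*(46 + u) = 2*u*(46 + u))
(4228287 - 3206596)/(C(816) + n(1560)) = (4228287 - 3206596)/(2*816*(46 + 816) - 166) = 1021691/(2*816*862 - 166) = 1021691/(1406784 - 166) = 1021691/1406618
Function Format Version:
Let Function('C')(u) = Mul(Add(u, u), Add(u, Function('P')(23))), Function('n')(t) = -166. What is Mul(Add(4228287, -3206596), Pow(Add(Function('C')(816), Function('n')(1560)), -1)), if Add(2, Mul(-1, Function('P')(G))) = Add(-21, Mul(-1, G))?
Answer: Rational(1021691, 1406618) ≈ 0.72635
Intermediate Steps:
Function('P')(G) = Add(23, G) (Function('P')(G) = Add(2, Mul(-1, Add(-21, Mul(-1, G)))) = Add(2, Add(21, G)) = Add(23, G))
Function('C')(u) = Mul(2, u, Add(46, u)) (Function('C')(u) = Mul(Add(u, u), Add(u, Add(23, 23))) = Mul(Mul(2, u), Add(u, 46)) = Mul(Mul(2, u), Add(46, u)) = Mul(2, u, Add(46, u)))
Mul(Add(4228287, -3206596), Pow(Add(Function('C')(816), Function('n')(1560)), -1)) = Mul(Add(4228287, -3206596), Pow(Add(Mul(2, 816, Add(46, 816)), -166), -1)) = Mul(1021691, Pow(Add(Mul(2, 816, 862), -166), -1)) = Mul(1021691, Pow(Add(1406784, -166), -1)) = Mul(1021691, Pow(1406618, -1)) = Mul(1021691, Rational(1, 1406618)) = Rational(1021691, 1406618)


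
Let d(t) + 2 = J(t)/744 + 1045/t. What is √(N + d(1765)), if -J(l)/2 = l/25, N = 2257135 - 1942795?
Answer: √33877608844728795/328290 ≈ 560.66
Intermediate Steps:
N = 314340
J(l) = -2*l/25
d(t) = -2 + 1045/t - t/9300 (d(t) = -2 + (-2*t/25/744 + 1045/t) = -2 + (-2*t/25*(1/744) + 1045/t) = -2 + (-t/9300 + 1045/t) = -2 + (1045/t - t/9300) = -2 + 1045/t - t/9300)
√(N + d(1765)) = √(314340 + (-2 + 1045/1765 - 1/9300*1765)) = √(314340 + (-2 + 1045*(1/1765) - 353/1860)) = √(314340 + (-2 + 209/353 - 353/1860)) = √(314340 - 1049029/656580) = √(206388308171/656580) = √33877608844728795/328290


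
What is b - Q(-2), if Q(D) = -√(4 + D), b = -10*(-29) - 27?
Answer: 263 + √2 ≈ 264.41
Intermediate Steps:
b = 263 (b = 290 - 27 = 263)
b - Q(-2) = 263 - (-1)*√(4 - 2) = 263 - (-1)*√2 = 263 + √2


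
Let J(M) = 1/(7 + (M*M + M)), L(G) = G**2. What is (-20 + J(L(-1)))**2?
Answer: 32041/81 ≈ 395.57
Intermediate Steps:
J(M) = 1/(7 + M + M**2) (J(M) = 1/(7 + (M**2 + M)) = 1/(7 + (M + M**2)) = 1/(7 + M + M**2))
(-20 + J(L(-1)))**2 = (-20 + 1/(7 + (-1)**2 + ((-1)**2)**2))**2 = (-20 + 1/(7 + 1 + 1**2))**2 = (-20 + 1/(7 + 1 + 1))**2 = (-20 + 1/9)**2 = (-179/9)**2 = 32041/81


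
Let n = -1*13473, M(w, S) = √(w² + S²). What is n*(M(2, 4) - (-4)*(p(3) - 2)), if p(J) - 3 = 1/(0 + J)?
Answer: -71856 - 26946*√5 ≈ -1.3211e+5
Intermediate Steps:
p(J) = 3 + 1/J (p(J) = 3 + 1/(0 + J) = 3 + 1/J)
M(w, S) = √(S² + w²)
n = -13473
n*(M(2, 4) - (-4)*(p(3) - 2)) = -13473*(√(4² + 2²) - (-4)*((3 + 1/3) - 2)) = -13473*(√(16 + 4) - (-4)*((3 + ⅓) - 2)) = -13473*(√20 - (-4)*(10/3 - 2)) = -13473*(2*√5 - (-4)*4/3) = -13473*(2*√5 - 1*(-16/3)) = -13473*(2*√5 + 16/3) = -13473*(16/3 + 2*√5) = -71856 - 26946*√5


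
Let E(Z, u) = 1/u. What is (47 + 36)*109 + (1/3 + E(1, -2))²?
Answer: 325693/36 ≈ 9047.0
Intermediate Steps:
(47 + 36)*109 + (1/3 + E(1, -2))² = (47 + 36)*109 + (1/3 + 1/(-2))² = 83*109 + (⅓ - ½)² = 9047 + (-⅙)² = 9047 + 1/36 = 325693/36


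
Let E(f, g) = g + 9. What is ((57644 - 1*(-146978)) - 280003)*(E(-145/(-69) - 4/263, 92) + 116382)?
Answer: -8780605023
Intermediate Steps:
E(f, g) = 9 + g
((57644 - 1*(-146978)) - 280003)*(E(-145/(-69) - 4/263, 92) + 116382) = ((57644 - 1*(-146978)) - 280003)*((9 + 92) + 116382) = ((57644 + 146978) - 280003)*(101 + 116382) = (204622 - 280003)*116483 = -75381*116483 = -8780605023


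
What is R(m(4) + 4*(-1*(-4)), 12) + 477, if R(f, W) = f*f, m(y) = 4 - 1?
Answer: 838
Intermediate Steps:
m(y) = 3
R(f, W) = f²
R(m(4) + 4*(-1*(-4)), 12) + 477 = (3 + 4*(-1*(-4)))² + 477 = (3 + 4*4)² + 477 = (3 + 16)² + 477 = 19² + 477 = 361 + 477 = 838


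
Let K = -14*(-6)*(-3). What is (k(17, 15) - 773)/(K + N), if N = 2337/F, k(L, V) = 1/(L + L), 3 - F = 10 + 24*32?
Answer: 20367775/6719658 ≈ 3.0311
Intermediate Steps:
F = -775 (F = 3 - (10 + 24*32) = 3 - (10 + 768) = 3 - 1*778 = 3 - 778 = -775)
K = -252 (K = 84*(-3) = -252)
k(L, V) = 1/(2*L)
N = -2337/775 (N = 2337/(-775) = 2337*(-1/775) = -2337/775 ≈ -3.0155)
(k(17, 15) - 773)/(K + N) = ((1/2)/17 - 773)/(-252 - 2337/775) = ((1/2)*(1/17) - 773)/(-197637/775) = (1/34 - 773)*(-775/197637) = -26281/34*(-775/197637) = 20367775/6719658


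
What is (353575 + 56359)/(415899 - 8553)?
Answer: 204967/203673 ≈ 1.0064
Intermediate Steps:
(353575 + 56359)/(415899 - 8553) = 409934/407346 = 409934*(1/407346) = 204967/203673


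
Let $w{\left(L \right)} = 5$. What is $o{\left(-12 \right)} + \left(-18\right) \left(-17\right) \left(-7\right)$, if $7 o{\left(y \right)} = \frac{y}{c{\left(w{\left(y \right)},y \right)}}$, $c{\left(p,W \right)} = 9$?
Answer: $- \frac{44986}{21} \approx -2142.2$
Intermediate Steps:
$o{\left(y \right)} = \frac{y}{63}$ ($o{\left(y \right)} = \frac{y \frac{1}{9}}{7} = \frac{\frac{1}{9} y}{7} = \frac{y}{63}$)
$o{\left(-12 \right)} + \left(-18\right) \left(-17\right) \left(-7\right) = \frac{1}{63} \left(-12\right) + \left(-18\right) \left(-17\right) \left(-7\right) = - \frac{4}{21} + 306 \left(-7\right) = - \frac{4}{21} - 2142 = - \frac{44986}{21}$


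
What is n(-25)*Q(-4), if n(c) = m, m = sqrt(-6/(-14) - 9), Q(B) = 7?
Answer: 2*I*sqrt(105) ≈ 20.494*I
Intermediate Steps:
m = 2*I*sqrt(105)/7 (m = sqrt(-6*(-1/14) - 9) = sqrt(3/7 - 9) = sqrt(-60/7) = 2*I*sqrt(105)/7 ≈ 2.9277*I)
n(c) = 2*I*sqrt(105)/7
n(-25)*Q(-4) = (2*I*sqrt(105)/7)*7 = 2*I*sqrt(105)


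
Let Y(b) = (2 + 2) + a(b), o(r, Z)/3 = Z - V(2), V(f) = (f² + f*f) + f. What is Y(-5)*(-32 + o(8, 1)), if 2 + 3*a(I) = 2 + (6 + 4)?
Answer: -1298/3 ≈ -432.67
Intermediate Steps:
a(I) = 10/3 (a(I) = -⅔ + (2 + (6 + 4))/3 = -⅔ + (2 + 10)/3 = -⅔ + (⅓)*12 = -⅔ + 4 = 10/3)
V(f) = f + 2*f² (V(f) = (f² + f²) + f = 2*f² + f = f + 2*f²)
o(r, Z) = -30 + 3*Z (o(r, Z) = 3*(Z - 2*(1 + 2*2)) = 3*(Z - 2*(1 + 4)) = 3*(Z - 2*5) = 3*(Z - 1*10) = 3*(Z - 10) = 3*(-10 + Z) = -30 + 3*Z)
Y(b) = 22/3 (Y(b) = (2 + 2) + 10/3 = 4 + 10/3 = 22/3)
Y(-5)*(-32 + o(8, 1)) = 22*(-32 + (-30 + 3*1))/3 = 22*(-32 + (-30 + 3))/3 = 22*(-32 - 27)/3 = (22/3)*(-59) = -1298/3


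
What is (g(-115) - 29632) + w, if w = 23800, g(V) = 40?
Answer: -5792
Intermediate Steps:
(g(-115) - 29632) + w = (40 - 29632) + 23800 = -29592 + 23800 = -5792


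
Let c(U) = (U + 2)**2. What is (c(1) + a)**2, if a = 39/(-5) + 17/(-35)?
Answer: 25/49 ≈ 0.51020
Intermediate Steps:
a = -58/7 (a = 39*(-1/5) + 17*(-1/35) = -39/5 - 17/35 = -58/7 ≈ -8.2857)
c(U) = (2 + U)**2
(c(1) + a)**2 = ((2 + 1)**2 - 58/7)**2 = (3**2 - 58/7)**2 = (9 - 58/7)**2 = (5/7)**2 = 25/49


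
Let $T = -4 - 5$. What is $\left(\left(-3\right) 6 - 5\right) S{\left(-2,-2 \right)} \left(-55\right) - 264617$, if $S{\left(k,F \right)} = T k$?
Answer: $-241847$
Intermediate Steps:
$T = -9$
$S{\left(k,F \right)} = - 9 k$
$\left(\left(-3\right) 6 - 5\right) S{\left(-2,-2 \right)} \left(-55\right) - 264617 = \left(\left(-3\right) 6 - 5\right) \left(-9\right) \left(-2\right) \left(-55\right) - 264617 = \left(-18 - 5\right) 18 \left(-55\right) - 264617 = \left(-23\right) \left(-990\right) - 264617 = 22770 - 264617 = -241847$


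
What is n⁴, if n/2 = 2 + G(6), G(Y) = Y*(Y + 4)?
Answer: 236421376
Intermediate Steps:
G(Y) = Y*(4 + Y)
n = 124 (n = 2*(2 + 6*(4 + 6)) = 2*(2 + 6*10) = 2*(2 + 60) = 2*62 = 124)
n⁴ = 124⁴ = 236421376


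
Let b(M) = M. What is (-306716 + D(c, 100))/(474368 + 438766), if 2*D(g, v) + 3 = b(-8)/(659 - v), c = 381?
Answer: -114303391/340294604 ≈ -0.33590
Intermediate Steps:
D(g, v) = -3/2 - 4/(659 - v) (D(g, v) = -3/2 + (-8/(659 - v))/2 = -3/2 - 4/(659 - v))
(-306716 + D(c, 100))/(474368 + 438766) = (-306716 + (1985 - 3*100)/(2*(-659 + 100)))/(474368 + 438766) = (-306716 + (1/2)*(1985 - 300)/(-559))/913134 = (-306716 + (1/2)*(-1/559)*1685)*(1/913134) = (-306716 - 1685/1118)*(1/913134) = -342910173/1118*1/913134 = -114303391/340294604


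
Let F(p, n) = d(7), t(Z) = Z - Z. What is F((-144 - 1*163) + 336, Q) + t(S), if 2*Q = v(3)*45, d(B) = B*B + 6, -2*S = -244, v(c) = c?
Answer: 55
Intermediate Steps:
S = 122 (S = -½*(-244) = 122)
d(B) = 6 + B² (d(B) = B² + 6 = 6 + B²)
t(Z) = 0
Q = 135/2 (Q = (3*45)/2 = (½)*135 = 135/2 ≈ 67.500)
F(p, n) = 55 (F(p, n) = 6 + 7² = 6 + 49 = 55)
F((-144 - 1*163) + 336, Q) + t(S) = 55 + 0 = 55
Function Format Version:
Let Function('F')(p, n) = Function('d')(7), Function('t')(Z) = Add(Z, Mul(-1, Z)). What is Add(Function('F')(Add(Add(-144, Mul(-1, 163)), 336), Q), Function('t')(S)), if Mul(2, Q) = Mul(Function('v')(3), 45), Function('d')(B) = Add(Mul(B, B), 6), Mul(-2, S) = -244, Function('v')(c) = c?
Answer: 55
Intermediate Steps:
S = 122 (S = Mul(Rational(-1, 2), -244) = 122)
Function('d')(B) = Add(6, Pow(B, 2)) (Function('d')(B) = Add(Pow(B, 2), 6) = Add(6, Pow(B, 2)))
Function('t')(Z) = 0
Q = Rational(135, 2) (Q = Mul(Rational(1, 2), Mul(3, 45)) = Mul(Rational(1, 2), 135) = Rational(135, 2) ≈ 67.500)
Function('F')(p, n) = 55 (Function('F')(p, n) = Add(6, Pow(7, 2)) = Add(6, 49) = 55)
Add(Function('F')(Add(Add(-144, Mul(-1, 163)), 336), Q), Function('t')(S)) = Add(55, 0) = 55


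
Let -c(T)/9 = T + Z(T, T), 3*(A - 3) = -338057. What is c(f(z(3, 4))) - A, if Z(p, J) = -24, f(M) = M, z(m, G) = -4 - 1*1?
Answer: 338831/3 ≈ 1.1294e+5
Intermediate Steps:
A = -338048/3 (A = 3 + (1/3)*(-338057) = 3 - 338057/3 = -338048/3 ≈ -1.1268e+5)
z(m, G) = -5 (z(m, G) = -4 - 1 = -5)
c(T) = 216 - 9*T (c(T) = -9*(T - 24) = -9*(-24 + T) = 216 - 9*T)
c(f(z(3, 4))) - A = (216 - 9*(-5)) - 1*(-338048/3) = (216 + 45) + 338048/3 = 261 + 338048/3 = 338831/3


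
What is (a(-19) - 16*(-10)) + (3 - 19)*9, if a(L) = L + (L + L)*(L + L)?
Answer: 1441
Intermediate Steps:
a(L) = L + 4*L² (a(L) = L + (2*L)*(2*L) = L + 4*L²)
(a(-19) - 16*(-10)) + (3 - 19)*9 = (-19*(1 + 4*(-19)) - 16*(-10)) + (3 - 19)*9 = (-19*(1 - 76) + 160) - 16*9 = (-19*(-75) + 160) - 144 = (1425 + 160) - 144 = 1585 - 144 = 1441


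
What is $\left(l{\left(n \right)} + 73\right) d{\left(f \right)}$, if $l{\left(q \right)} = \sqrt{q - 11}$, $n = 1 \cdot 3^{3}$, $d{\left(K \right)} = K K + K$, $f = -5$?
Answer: $1540$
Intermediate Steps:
$d{\left(K \right)} = K + K^{2}$ ($d{\left(K \right)} = K^{2} + K = K + K^{2}$)
$n = 27$ ($n = 1 \cdot 27 = 27$)
$l{\left(q \right)} = \sqrt{-11 + q}$
$\left(l{\left(n \right)} + 73\right) d{\left(f \right)} = \left(\sqrt{-11 + 27} + 73\right) \left(- 5 \left(1 - 5\right)\right) = \left(\sqrt{16} + 73\right) \left(\left(-5\right) \left(-4\right)\right) = \left(4 + 73\right) 20 = 77 \cdot 20 = 1540$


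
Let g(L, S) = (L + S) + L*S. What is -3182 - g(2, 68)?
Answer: -3388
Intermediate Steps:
g(L, S) = L + S + L*S
-3182 - g(2, 68) = -3182 - (2 + 68 + 2*68) = -3182 - (2 + 68 + 136) = -3182 - 1*206 = -3182 - 206 = -3388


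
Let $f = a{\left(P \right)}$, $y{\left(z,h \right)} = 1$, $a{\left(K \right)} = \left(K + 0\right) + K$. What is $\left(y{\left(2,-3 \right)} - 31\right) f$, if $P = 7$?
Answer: $-420$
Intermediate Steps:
$a{\left(K \right)} = 2 K$ ($a{\left(K \right)} = K + K = 2 K$)
$f = 14$ ($f = 2 \cdot 7 = 14$)
$\left(y{\left(2,-3 \right)} - 31\right) f = \left(1 - 31\right) 14 = \left(-30\right) 14 = -420$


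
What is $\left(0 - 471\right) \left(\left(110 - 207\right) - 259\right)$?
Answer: $167676$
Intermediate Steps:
$\left(0 - 471\right) \left(\left(110 - 207\right) - 259\right) = - 471 \left(-97 - 259\right) = \left(-471\right) \left(-356\right) = 167676$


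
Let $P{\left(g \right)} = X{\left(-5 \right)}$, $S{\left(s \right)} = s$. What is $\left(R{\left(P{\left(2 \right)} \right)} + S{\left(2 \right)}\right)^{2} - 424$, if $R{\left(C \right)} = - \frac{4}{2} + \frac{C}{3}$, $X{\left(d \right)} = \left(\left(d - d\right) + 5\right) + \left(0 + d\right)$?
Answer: $-424$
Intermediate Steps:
$X{\left(d \right)} = 5 + d$ ($X{\left(d \right)} = \left(0 + 5\right) + d = 5 + d$)
$P{\left(g \right)} = 0$ ($P{\left(g \right)} = 5 - 5 = 0$)
$R{\left(C \right)} = -2 + \frac{C}{3}$ ($R{\left(C \right)} = \left(-4\right) \frac{1}{2} + C \frac{1}{3} = -2 + \frac{C}{3}$)
$\left(R{\left(P{\left(2 \right)} \right)} + S{\left(2 \right)}\right)^{2} - 424 = \left(\left(-2 + \frac{1}{3} \cdot 0\right) + 2\right)^{2} - 424 = \left(\left(-2 + 0\right) + 2\right)^{2} - 424 = \left(-2 + 2\right)^{2} - 424 = 0^{2} - 424 = 0 - 424 = -424$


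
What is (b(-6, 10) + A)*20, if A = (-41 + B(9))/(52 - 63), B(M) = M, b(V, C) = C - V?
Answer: 4160/11 ≈ 378.18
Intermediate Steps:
A = 32/11 (A = (-41 + 9)/(52 - 63) = -32/(-11) = -32*(-1/11) = 32/11 ≈ 2.9091)
(b(-6, 10) + A)*20 = ((10 - 1*(-6)) + 32/11)*20 = ((10 + 6) + 32/11)*20 = (16 + 32/11)*20 = (208/11)*20 = 4160/11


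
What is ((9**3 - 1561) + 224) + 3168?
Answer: 2560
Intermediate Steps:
((9**3 - 1561) + 224) + 3168 = ((729 - 1561) + 224) + 3168 = (-832 + 224) + 3168 = -608 + 3168 = 2560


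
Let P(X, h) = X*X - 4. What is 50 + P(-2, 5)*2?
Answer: 50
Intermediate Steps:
P(X, h) = -4 + X**2 (P(X, h) = X**2 - 4 = -4 + X**2)
50 + P(-2, 5)*2 = 50 + (-4 + (-2)**2)*2 = 50 + (-4 + 4)*2 = 50 + 0*2 = 50 + 0 = 50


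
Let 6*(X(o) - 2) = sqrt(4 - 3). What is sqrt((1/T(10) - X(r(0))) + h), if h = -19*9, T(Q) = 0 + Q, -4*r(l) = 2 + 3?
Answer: 2*I*sqrt(9735)/15 ≈ 13.155*I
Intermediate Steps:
r(l) = -5/4 (r(l) = -(2 + 3)/4 = -1/4*5 = -5/4)
T(Q) = Q
X(o) = 13/6 (X(o) = 2 + sqrt(4 - 3)/6 = 2 + sqrt(1)/6 = 2 + (1/6)*1 = 2 + 1/6 = 13/6)
h = -171
sqrt((1/T(10) - X(r(0))) + h) = sqrt((1/10 - 1*13/6) - 171) = sqrt((1/10 - 13/6) - 171) = sqrt(-31/15 - 171) = sqrt(-2596/15) = 2*I*sqrt(9735)/15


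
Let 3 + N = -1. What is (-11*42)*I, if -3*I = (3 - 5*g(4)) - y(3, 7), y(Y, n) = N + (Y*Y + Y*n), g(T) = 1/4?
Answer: -7469/2 ≈ -3734.5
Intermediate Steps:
N = -4 (N = -3 - 1 = -4)
g(T) = ¼
y(Y, n) = -4 + Y² + Y*n (y(Y, n) = -4 + (Y*Y + Y*n) = -4 + (Y² + Y*n) = -4 + Y² + Y*n)
I = 97/12 (I = -((3 - 5*¼) - (-4 + 3² + 3*7))/3 = -((3 - 5/4) - (-4 + 9 + 21))/3 = -(7/4 - 1*26)/3 = -(7/4 - 26)/3 = -⅓*(-97/4) = 97/12 ≈ 8.0833)
(-11*42)*I = -11*42*(97/12) = -462*97/12 = -7469/2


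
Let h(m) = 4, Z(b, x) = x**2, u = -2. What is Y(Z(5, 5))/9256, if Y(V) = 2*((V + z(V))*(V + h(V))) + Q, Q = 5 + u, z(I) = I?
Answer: 2903/9256 ≈ 0.31363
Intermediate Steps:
Q = 3 (Q = 5 - 2 = 3)
Y(V) = 3 + 4*V*(4 + V) (Y(V) = 2*((V + V)*(V + 4)) + 3 = 2*((2*V)*(4 + V)) + 3 = 2*(2*V*(4 + V)) + 3 = 4*V*(4 + V) + 3 = 3 + 4*V*(4 + V))
Y(Z(5, 5))/9256 = (3 + 4*(5**2)**2 + 16*5**2)/9256 = (3 + 4*25**2 + 16*25)*(1/9256) = (3 + 4*625 + 400)*(1/9256) = (3 + 2500 + 400)*(1/9256) = 2903*(1/9256) = 2903/9256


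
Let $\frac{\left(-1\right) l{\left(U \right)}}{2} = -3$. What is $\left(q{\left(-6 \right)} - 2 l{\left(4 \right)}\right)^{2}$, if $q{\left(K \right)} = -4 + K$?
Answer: $484$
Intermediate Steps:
$l{\left(U \right)} = 6$ ($l{\left(U \right)} = \left(-2\right) \left(-3\right) = 6$)
$\left(q{\left(-6 \right)} - 2 l{\left(4 \right)}\right)^{2} = \left(\left(-4 - 6\right) - 12\right)^{2} = \left(-10 - 12\right)^{2} = \left(-22\right)^{2} = 484$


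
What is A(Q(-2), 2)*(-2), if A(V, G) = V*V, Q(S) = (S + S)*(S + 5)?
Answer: -288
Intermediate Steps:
Q(S) = 2*S*(5 + S) (Q(S) = (2*S)*(5 + S) = 2*S*(5 + S))
A(V, G) = V²
A(Q(-2), 2)*(-2) = (2*(-2)*(5 - 2))²*(-2) = (2*(-2)*3)²*(-2) = (-12)²*(-2) = 144*(-2) = -288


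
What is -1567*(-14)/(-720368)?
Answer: -10969/360184 ≈ -0.030454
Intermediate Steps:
-1567*(-14)/(-720368) = 21938*(-1/720368) = -10969/360184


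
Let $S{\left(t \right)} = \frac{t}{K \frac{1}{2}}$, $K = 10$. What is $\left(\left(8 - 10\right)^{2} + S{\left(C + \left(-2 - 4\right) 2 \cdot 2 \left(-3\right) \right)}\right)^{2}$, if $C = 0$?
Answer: $\frac{8464}{25} \approx 338.56$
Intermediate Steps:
$S{\left(t \right)} = \frac{t}{5}$ ($S{\left(t \right)} = \frac{t}{10 \cdot \frac{1}{2}} = \frac{t}{5}$)
$\left(\left(8 - 10\right)^{2} + S{\left(C + \left(-2 - 4\right) 2 \cdot 2 \left(-3\right) \right)}\right)^{2} = \left(\left(8 - 10\right)^{2} + \frac{0 + \left(-2 - 4\right) 2 \cdot 2 \left(-3\right)}{5}\right)^{2} = \left(\left(-2\right)^{2} + \frac{0 + \left(-6\right) 2 \left(-6\right)}{5}\right)^{2} = \left(4 + \frac{0 - -72}{5}\right)^{2} = \left(4 + \frac{0 + 72}{5}\right)^{2} = \left(4 + \frac{1}{5} \cdot 72\right)^{2} = \left(4 + \frac{72}{5}\right)^{2} = \left(\frac{92}{5}\right)^{2} = \frac{8464}{25}$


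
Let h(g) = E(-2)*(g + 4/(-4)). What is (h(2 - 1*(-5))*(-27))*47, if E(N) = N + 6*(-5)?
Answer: 243648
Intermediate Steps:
E(N) = -30 + N (E(N) = N - 30 = -30 + N)
h(g) = 32 - 32*g (h(g) = (-30 - 2)*(g + 4/(-4)) = -32*(g + 4*(-¼)) = -32*(g - 1) = -32*(-1 + g) = 32 - 32*g)
(h(2 - 1*(-5))*(-27))*47 = ((32 - 32*(2 - 1*(-5)))*(-27))*47 = ((32 - 32*(2 + 5))*(-27))*47 = ((32 - 32*7)*(-27))*47 = ((32 - 224)*(-27))*47 = -192*(-27)*47 = 5184*47 = 243648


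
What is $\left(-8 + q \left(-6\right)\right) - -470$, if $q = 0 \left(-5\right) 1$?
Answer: $462$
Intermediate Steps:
$q = 0$ ($q = 0 \cdot 1 = 0$)
$\left(-8 + q \left(-6\right)\right) - -470 = \left(-8 + 0 \left(-6\right)\right) - -470 = \left(-8 + 0\right) + 470 = -8 + 470 = 462$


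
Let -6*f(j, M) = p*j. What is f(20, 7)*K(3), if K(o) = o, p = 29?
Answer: -290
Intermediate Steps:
f(j, M) = -29*j/6
f(20, 7)*K(3) = -29/6*20*3 = -290/3*3 = -290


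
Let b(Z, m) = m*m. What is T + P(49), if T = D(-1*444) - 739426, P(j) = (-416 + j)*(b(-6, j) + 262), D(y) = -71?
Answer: -1716818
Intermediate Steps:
b(Z, m) = m²
P(j) = (-416 + j)*(262 + j²) (P(j) = (-416 + j)*(j² + 262) = (-416 + j)*(262 + j²))
T = -739497 (T = -71 - 739426 = -739497)
T + P(49) = -739497 + (-108992 + 49³ - 416*49² + 262*49) = -739497 + (-108992 + 117649 - 416*2401 + 12838) = -739497 + (-108992 + 117649 - 998816 + 12838) = -739497 - 977321 = -1716818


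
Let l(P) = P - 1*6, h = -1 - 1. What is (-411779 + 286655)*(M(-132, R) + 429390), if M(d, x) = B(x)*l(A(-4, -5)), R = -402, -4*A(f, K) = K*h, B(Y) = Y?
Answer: -54154543068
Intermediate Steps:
h = -2
A(f, K) = K/2 (A(f, K) = -K*(-2)/4 = -(-1)*K/2 = K/2)
l(P) = -6 + P (l(P) = P - 6 = -6 + P)
M(d, x) = -17*x/2 (M(d, x) = x*(-6 + (½)*(-5)) = x*(-6 - 5/2) = x*(-17/2) = -17*x/2)
(-411779 + 286655)*(M(-132, R) + 429390) = (-411779 + 286655)*(-17/2*(-402) + 429390) = -125124*(3417 + 429390) = -125124*432807 = -54154543068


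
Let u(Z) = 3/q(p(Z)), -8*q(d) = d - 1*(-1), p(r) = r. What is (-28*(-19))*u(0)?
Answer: -12768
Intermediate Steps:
q(d) = -1/8 - d/8 (q(d) = -(d - 1*(-1))/8 = -(d + 1)/8 = -(1 + d)/8 = -1/8 - d/8)
u(Z) = 3/(-1/8 - Z/8)
(-28*(-19))*u(0) = (-28*(-19))*(-24/(1 + 0)) = 532*(-24/1) = 532*(-24*1) = 532*(-24) = -12768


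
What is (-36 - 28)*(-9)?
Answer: 576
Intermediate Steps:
(-36 - 28)*(-9) = -64*(-9) = 576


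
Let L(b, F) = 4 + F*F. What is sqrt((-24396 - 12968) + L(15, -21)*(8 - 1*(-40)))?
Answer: 2*I*sqrt(4001) ≈ 126.51*I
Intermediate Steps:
L(b, F) = 4 + F**2
sqrt((-24396 - 12968) + L(15, -21)*(8 - 1*(-40))) = sqrt((-24396 - 12968) + (4 + (-21)**2)*(8 - 1*(-40))) = sqrt(-37364 + (4 + 441)*(8 + 40)) = sqrt(-37364 + 445*48) = sqrt(-37364 + 21360) = sqrt(-16004) = 2*I*sqrt(4001)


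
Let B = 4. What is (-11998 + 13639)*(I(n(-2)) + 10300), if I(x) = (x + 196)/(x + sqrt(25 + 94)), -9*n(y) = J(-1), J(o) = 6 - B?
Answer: 162859443384/9635 + 26022978*sqrt(119)/9635 ≈ 1.6932e+7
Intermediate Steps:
J(o) = 2 (J(o) = 6 - 1*4 = 6 - 4 = 2)
n(y) = -2/9 (n(y) = -1/9*2 = -2/9)
I(x) = (196 + x)/(x + sqrt(119))
(-11998 + 13639)*(I(n(-2)) + 10300) = (-11998 + 13639)*((196 - 2/9)/(-2/9 + sqrt(119)) + 10300) = 1641*((1762/9)/(-2/9 + sqrt(119)) + 10300) = 1641*(1762/(9*(-2/9 + sqrt(119))) + 10300) = 1641*(10300 + 1762/(9*(-2/9 + sqrt(119)))) = 16902300 + 963814/(3*(-2/9 + sqrt(119)))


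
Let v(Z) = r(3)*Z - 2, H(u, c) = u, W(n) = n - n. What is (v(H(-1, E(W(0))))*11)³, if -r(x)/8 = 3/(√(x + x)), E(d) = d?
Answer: -777304 + 574992*√6 ≈ 6.3113e+5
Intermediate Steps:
W(n) = 0
r(x) = -12*√2/√x (r(x) = -24/(√(x + x)) = -24/(√(2*x)) = -24/(√2*√x) = -24*√2/(2*√x) = -12*√2/√x)
v(Z) = -2 - 4*Z*√6 (v(Z) = (-12*√2/√3)*Z - 2 = (-12*√2*√3/3)*Z - 2 = (-4*√6)*Z - 2 = -4*Z*√6 - 2 = -2 - 4*Z*√6)
(v(H(-1, E(W(0))))*11)³ = ((-2 - 4*(-1)*√6)*11)³ = ((-2 + 4*√6)*11)³ = (-22 + 44*√6)³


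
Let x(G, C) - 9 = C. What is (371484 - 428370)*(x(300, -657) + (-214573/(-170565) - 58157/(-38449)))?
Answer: 80236738249429876/2186017895 ≈ 3.6705e+7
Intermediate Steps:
x(G, C) = 9 + C
(371484 - 428370)*(x(300, -657) + (-214573/(-170565) - 58157/(-38449))) = (371484 - 428370)*((9 - 657) + (-214573/(-170565) - 58157/(-38449))) = -56886*(-648 + (-214573*(-1/170565) - 58157*(-1/38449))) = -56886*(-648 + (214573/170565 + 58157/38449)) = -56886*(-648 + 18169665982/6558053685) = -56886*(-4231449121898/6558053685) = 80236738249429876/2186017895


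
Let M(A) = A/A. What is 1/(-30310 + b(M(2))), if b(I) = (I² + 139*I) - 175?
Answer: -1/30345 ≈ -3.2954e-5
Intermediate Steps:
M(A) = 1
b(I) = -175 + I² + 139*I
1/(-30310 + b(M(2))) = 1/(-30310 + (-175 + 1² + 139*1)) = 1/(-30310 + (-175 + 1 + 139)) = 1/(-30310 - 35) = 1/(-30345) = -1/30345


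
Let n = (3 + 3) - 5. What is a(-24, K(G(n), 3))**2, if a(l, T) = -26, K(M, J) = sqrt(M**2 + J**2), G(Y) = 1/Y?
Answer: 676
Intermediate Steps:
n = 1 (n = 6 - 5 = 1)
K(M, J) = sqrt(J**2 + M**2)
a(-24, K(G(n), 3))**2 = (-26)**2 = 676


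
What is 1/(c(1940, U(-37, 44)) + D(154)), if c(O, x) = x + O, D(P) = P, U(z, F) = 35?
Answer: 1/2129 ≈ 0.00046970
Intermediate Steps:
c(O, x) = O + x
1/(c(1940, U(-37, 44)) + D(154)) = 1/((1940 + 35) + 154) = 1/(1975 + 154) = 1/2129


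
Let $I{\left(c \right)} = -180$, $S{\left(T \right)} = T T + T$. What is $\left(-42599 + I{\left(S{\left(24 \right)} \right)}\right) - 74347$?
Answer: $-117126$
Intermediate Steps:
$S{\left(T \right)} = T + T^{2}$ ($S{\left(T \right)} = T^{2} + T = T + T^{2}$)
$\left(-42599 + I{\left(S{\left(24 \right)} \right)}\right) - 74347 = \left(-42599 - 180\right) - 74347 = -42779 - 74347 = -117126$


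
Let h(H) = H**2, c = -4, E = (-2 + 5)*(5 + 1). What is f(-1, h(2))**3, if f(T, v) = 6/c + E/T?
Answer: -59319/8 ≈ -7414.9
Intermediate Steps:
E = 18 (E = 3*6 = 18)
f(T, v) = -3/2 + 18/T (f(T, v) = 6/(-4) + 18/T = 6*(-1/4) + 18/T = -3/2 + 18/T)
f(-1, h(2))**3 = (-3/2 + 18/(-1))**3 = (-3/2 + 18*(-1))**3 = (-3/2 - 18)**3 = (-39/2)**3 = -59319/8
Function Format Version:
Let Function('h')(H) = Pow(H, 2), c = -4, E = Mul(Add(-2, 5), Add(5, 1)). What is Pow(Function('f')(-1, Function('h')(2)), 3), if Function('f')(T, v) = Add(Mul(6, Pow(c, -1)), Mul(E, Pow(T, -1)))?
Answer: Rational(-59319, 8) ≈ -7414.9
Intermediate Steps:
E = 18 (E = Mul(3, 6) = 18)
Function('f')(T, v) = Add(Rational(-3, 2), Mul(18, Pow(T, -1))) (Function('f')(T, v) = Add(Mul(6, Pow(-4, -1)), Mul(18, Pow(T, -1))) = Add(Mul(6, Rational(-1, 4)), Mul(18, Pow(T, -1))) = Add(Rational(-3, 2), Mul(18, Pow(T, -1))))
Pow(Function('f')(-1, Function('h')(2)), 3) = Pow(Add(Rational(-3, 2), Mul(18, Pow(-1, -1))), 3) = Pow(Add(Rational(-3, 2), Mul(18, -1)), 3) = Pow(Add(Rational(-3, 2), -18), 3) = Pow(Rational(-39, 2), 3) = Rational(-59319, 8)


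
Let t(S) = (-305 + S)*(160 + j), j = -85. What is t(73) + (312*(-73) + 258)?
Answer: -39918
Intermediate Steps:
t(S) = -22875 + 75*S (t(S) = (-305 + S)*(160 - 85) = (-305 + S)*75 = -22875 + 75*S)
t(73) + (312*(-73) + 258) = (-22875 + 75*73) + (312*(-73) + 258) = (-22875 + 5475) + (-22776 + 258) = -17400 - 22518 = -39918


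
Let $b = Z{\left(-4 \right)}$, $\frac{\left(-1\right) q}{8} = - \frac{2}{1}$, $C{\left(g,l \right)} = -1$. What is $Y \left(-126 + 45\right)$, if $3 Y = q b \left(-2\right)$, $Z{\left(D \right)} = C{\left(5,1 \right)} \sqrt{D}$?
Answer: $- 1728 i \approx - 1728.0 i$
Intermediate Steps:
$q = 16$ ($q = - 8 \left(- \frac{2}{1}\right) = - 8 \left(\left(-2\right) 1\right) = \left(-8\right) \left(-2\right) = 16$)
$Z{\left(D \right)} = - \sqrt{D}$
$b = - 2 i$ ($b = - \sqrt{-4} = - 2 i \approx - 2.0 i$)
$Y = \frac{64 i}{3}$ ($Y = \frac{16 \left(- 2 i\right) \left(-2\right)}{3} = \frac{- 32 i \left(-2\right)}{3} = \frac{64 i}{3} \approx 21.333 i$)
$Y \left(-126 + 45\right) = \frac{64 i}{3} \left(-126 + 45\right) = \frac{64 i}{3} \left(-81\right) = - 1728 i$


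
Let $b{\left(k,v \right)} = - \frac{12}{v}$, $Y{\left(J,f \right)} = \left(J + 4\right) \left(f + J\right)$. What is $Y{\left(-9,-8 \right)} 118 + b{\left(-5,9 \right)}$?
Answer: $\frac{30086}{3} \approx 10029.0$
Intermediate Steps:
$Y{\left(J,f \right)} = \left(4 + J\right) \left(J + f\right)$
$Y{\left(-9,-8 \right)} 118 + b{\left(-5,9 \right)} = \left(\left(-9\right)^{2} + 4 \left(-9\right) + 4 \left(-8\right) - -72\right) 118 - \frac{12}{9} = \left(81 - 36 - 32 + 72\right) 118 - \frac{4}{3} = 85 \cdot 118 - \frac{4}{3} = 10030 - \frac{4}{3} = \frac{30086}{3}$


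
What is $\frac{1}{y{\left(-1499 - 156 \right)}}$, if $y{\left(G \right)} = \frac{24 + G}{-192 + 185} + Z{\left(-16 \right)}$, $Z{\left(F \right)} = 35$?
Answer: $\frac{1}{268} \approx 0.0037313$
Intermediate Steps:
$y{\left(G \right)} = \frac{221}{7} - \frac{G}{7}$ ($y{\left(G \right)} = \frac{24 + G}{-192 + 185} + 35 = \frac{24 + G}{-7} + 35 = \left(24 + G\right) \left(- \frac{1}{7}\right) + 35 = \left(- \frac{24}{7} - \frac{G}{7}\right) + 35 = \frac{221}{7} - \frac{G}{7}$)
$\frac{1}{y{\left(-1499 - 156 \right)}} = \frac{1}{\frac{221}{7} - \frac{-1499 - 156}{7}} = \frac{1}{\frac{221}{7} - - \frac{1655}{7}} = \frac{1}{\frac{221}{7} + \frac{1655}{7}} = \frac{1}{268}$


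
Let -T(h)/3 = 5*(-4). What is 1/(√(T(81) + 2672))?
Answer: √683/1366 ≈ 0.019132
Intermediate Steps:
T(h) = 60 (T(h) = -15*(-4) = -3*(-20) = 60)
1/(√(T(81) + 2672)) = 1/(√(60 + 2672)) = 1/(√2732) = 1/(2*√683) = √683/1366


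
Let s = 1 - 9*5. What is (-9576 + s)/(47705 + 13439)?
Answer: -2405/15286 ≈ -0.15733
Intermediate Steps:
s = -44 (s = 1 - 45 = -44)
(-9576 + s)/(47705 + 13439) = (-9576 - 44)/(47705 + 13439) = -9620/61144 = -9620*1/61144 = -2405/15286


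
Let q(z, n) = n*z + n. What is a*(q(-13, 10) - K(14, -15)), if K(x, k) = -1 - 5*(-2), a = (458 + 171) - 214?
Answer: -53535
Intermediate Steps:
a = 415 (a = 629 - 214 = 415)
q(z, n) = n + n*z
K(x, k) = 9 (K(x, k) = -1 + 10 = 9)
a*(q(-13, 10) - K(14, -15)) = 415*(10*(1 - 13) - 1*9) = 415*(10*(-12) - 9) = 415*(-120 - 9) = 415*(-129) = -53535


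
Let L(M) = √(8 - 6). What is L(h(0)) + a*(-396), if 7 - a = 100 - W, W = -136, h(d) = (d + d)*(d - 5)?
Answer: 90684 + √2 ≈ 90685.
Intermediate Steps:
h(d) = 2*d*(-5 + d) (h(d) = (2*d)*(-5 + d) = 2*d*(-5 + d))
L(M) = √2
a = -229 (a = 7 - (100 - 1*(-136)) = 7 - (100 + 136) = 7 - 1*236 = 7 - 236 = -229)
L(h(0)) + a*(-396) = √2 - 229*(-396) = √2 + 90684 = 90684 + √2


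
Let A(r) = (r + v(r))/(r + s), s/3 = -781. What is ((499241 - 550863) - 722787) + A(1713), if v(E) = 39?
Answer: -81313237/105 ≈ -7.7441e+5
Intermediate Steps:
s = -2343 (s = 3*(-781) = -2343)
A(r) = (39 + r)/(-2343 + r) (A(r) = (r + 39)/(r - 2343) = (39 + r)/(-2343 + r))
((499241 - 550863) - 722787) + A(1713) = ((499241 - 550863) - 722787) + (39 + 1713)/(-2343 + 1713) = (-51622 - 722787) + 1752/(-630) = -774409 - 1/630*1752 = -774409 - 292/105 = -81313237/105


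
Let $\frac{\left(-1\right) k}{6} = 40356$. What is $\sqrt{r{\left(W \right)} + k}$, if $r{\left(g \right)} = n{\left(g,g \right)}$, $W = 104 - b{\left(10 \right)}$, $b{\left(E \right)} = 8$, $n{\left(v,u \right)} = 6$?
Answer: $i \sqrt{242130} \approx 492.07 i$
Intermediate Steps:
$W = 96$ ($W = 104 - 8 = 96$)
$r{\left(g \right)} = 6$
$k = -242136$ ($k = \left(-6\right) 40356 = -242136$)
$\sqrt{r{\left(W \right)} + k} = \sqrt{6 - 242136} = \sqrt{-242130} = i \sqrt{242130}$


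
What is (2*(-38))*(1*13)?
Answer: -988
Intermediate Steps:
(2*(-38))*(1*13) = -76*13 = -988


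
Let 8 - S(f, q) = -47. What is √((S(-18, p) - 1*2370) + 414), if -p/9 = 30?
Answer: I*√1901 ≈ 43.6*I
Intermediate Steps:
p = -270 (p = -9*30 = -270)
S(f, q) = 55 (S(f, q) = 8 - 1*(-47) = 8 + 47 = 55)
√((S(-18, p) - 1*2370) + 414) = √((55 - 1*2370) + 414) = √((55 - 2370) + 414) = √(-2315 + 414) = √(-1901) = I*√1901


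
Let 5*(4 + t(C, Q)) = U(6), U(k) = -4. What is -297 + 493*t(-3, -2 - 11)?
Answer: -13317/5 ≈ -2663.4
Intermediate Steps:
t(C, Q) = -24/5 (t(C, Q) = -4 + (1/5)*(-4) = -4 - 4/5 = -24/5)
-297 + 493*t(-3, -2 - 11) = -297 + 493*(-24/5) = -297 - 11832/5 = -13317/5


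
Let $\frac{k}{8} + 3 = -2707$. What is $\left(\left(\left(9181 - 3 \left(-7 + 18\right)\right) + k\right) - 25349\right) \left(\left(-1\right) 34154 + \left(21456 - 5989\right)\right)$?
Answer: $707882247$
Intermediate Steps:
$k = -21680$ ($k = -24 + 8 \left(-2707\right) = -24 - 21656 = -21680$)
$\left(\left(\left(9181 - 3 \left(-7 + 18\right)\right) + k\right) - 25349\right) \left(\left(-1\right) 34154 + \left(21456 - 5989\right)\right) = \left(\left(\left(9181 - 3 \left(-7 + 18\right)\right) - 21680\right) - 25349\right) \left(\left(-1\right) 34154 + \left(21456 - 5989\right)\right) = \left(\left(\left(9181 - 33\right) - 21680\right) - 25349\right) \left(-34154 + \left(21456 - 5989\right)\right) = \left(\left(\left(9181 - 33\right) - 21680\right) - 25349\right) \left(-34154 + 15467\right) = \left(\left(9148 - 21680\right) - 25349\right) \left(-18687\right) = \left(-12532 - 25349\right) \left(-18687\right) = \left(-37881\right) \left(-18687\right) = 707882247$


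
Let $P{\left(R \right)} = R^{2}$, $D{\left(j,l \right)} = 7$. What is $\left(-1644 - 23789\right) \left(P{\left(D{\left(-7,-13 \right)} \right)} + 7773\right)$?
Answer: $-198936926$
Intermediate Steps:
$\left(-1644 - 23789\right) \left(P{\left(D{\left(-7,-13 \right)} \right)} + 7773\right) = \left(-1644 - 23789\right) \left(7^{2} + 7773\right) = - 25433 \left(49 + 7773\right) = \left(-25433\right) 7822 = -198936926$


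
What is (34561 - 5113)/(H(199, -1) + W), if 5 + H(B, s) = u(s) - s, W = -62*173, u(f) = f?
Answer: -9816/3577 ≈ -2.7442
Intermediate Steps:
W = -10726
H(B, s) = -5 (H(B, s) = -5 + (s - s) = -5 + 0 = -5)
(34561 - 5113)/(H(199, -1) + W) = (34561 - 5113)/(-5 - 10726) = 29448/(-10731) = 29448*(-1/10731) = -9816/3577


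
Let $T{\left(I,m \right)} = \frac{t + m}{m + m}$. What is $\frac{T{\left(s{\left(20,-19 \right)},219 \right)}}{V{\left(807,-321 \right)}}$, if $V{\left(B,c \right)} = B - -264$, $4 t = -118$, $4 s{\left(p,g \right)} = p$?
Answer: $\frac{379}{938196} \approx 0.00040397$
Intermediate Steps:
$s{\left(p,g \right)} = \frac{p}{4}$
$t = - \frac{59}{2}$ ($t = \frac{1}{4} \left(-118\right) = - \frac{59}{2} \approx -29.5$)
$V{\left(B,c \right)} = 264 + B$ ($V{\left(B,c \right)} = B + 264 = 264 + B$)
$T{\left(I,m \right)} = \frac{- \frac{59}{2} + m}{2 m}$ ($T{\left(I,m \right)} = \frac{- \frac{59}{2} + m}{m + m} = \frac{- \frac{59}{2} + m}{2 m}$)
$\frac{T{\left(s{\left(20,-19 \right)},219 \right)}}{V{\left(807,-321 \right)}} = \frac{\frac{1}{4} \cdot \frac{1}{219} \left(-59 + 2 \cdot 219\right)}{264 + 807} = \frac{\frac{1}{4} \cdot \frac{1}{219} \left(-59 + 438\right)}{1071} = \frac{1}{4} \cdot \frac{1}{219} \cdot 379 \cdot \frac{1}{1071} = \frac{379}{876} \cdot \frac{1}{1071} = \frac{379}{938196}$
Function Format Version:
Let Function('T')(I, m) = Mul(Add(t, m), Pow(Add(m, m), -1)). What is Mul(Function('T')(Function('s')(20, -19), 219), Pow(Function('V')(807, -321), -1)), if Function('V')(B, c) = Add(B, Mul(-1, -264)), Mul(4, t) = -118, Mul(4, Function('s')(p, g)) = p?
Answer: Rational(379, 938196) ≈ 0.00040397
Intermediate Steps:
Function('s')(p, g) = Mul(Rational(1, 4), p)
t = Rational(-59, 2) (t = Mul(Rational(1, 4), -118) = Rational(-59, 2) ≈ -29.500)
Function('V')(B, c) = Add(264, B) (Function('V')(B, c) = Add(B, 264) = Add(264, B))
Function('T')(I, m) = Mul(Rational(1, 2), Pow(m, -1), Add(Rational(-59, 2), m)) (Function('T')(I, m) = Mul(Add(Rational(-59, 2), m), Pow(Add(m, m), -1)) = Mul(Add(Rational(-59, 2), m), Pow(Mul(2, m), -1)) = Mul(Add(Rational(-59, 2), m), Mul(Rational(1, 2), Pow(m, -1))) = Mul(Rational(1, 2), Pow(m, -1), Add(Rational(-59, 2), m)))
Mul(Function('T')(Function('s')(20, -19), 219), Pow(Function('V')(807, -321), -1)) = Mul(Mul(Rational(1, 4), Pow(219, -1), Add(-59, Mul(2, 219))), Pow(Add(264, 807), -1)) = Mul(Mul(Rational(1, 4), Rational(1, 219), Add(-59, 438)), Pow(1071, -1)) = Mul(Mul(Rational(1, 4), Rational(1, 219), 379), Rational(1, 1071)) = Mul(Rational(379, 876), Rational(1, 1071)) = Rational(379, 938196)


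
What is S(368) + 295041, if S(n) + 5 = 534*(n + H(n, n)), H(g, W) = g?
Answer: 688060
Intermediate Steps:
S(n) = -5 + 1068*n (S(n) = -5 + 534*(n + n) = -5 + 534*(2*n) = -5 + 1068*n)
S(368) + 295041 = (-5 + 1068*368) + 295041 = (-5 + 393024) + 295041 = 393019 + 295041 = 688060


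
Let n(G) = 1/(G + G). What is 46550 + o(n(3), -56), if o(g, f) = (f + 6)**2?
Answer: 49050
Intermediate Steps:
n(G) = 1/(2*G)
o(g, f) = (6 + f)**2
46550 + o(n(3), -56) = 46550 + (6 - 56)**2 = 46550 + (-50)**2 = 46550 + 2500 = 49050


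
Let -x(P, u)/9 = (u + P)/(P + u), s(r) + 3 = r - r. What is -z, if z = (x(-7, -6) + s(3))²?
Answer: -144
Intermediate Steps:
s(r) = -3 (s(r) = -3 + (r - r) = -3 + 0 = -3)
x(P, u) = -9 (x(P, u) = -9*(u + P)/(P + u) = -9*(P + u)/(P + u) = -9*1 = -9)
z = 144 (z = (-9 - 3)² = (-12)² = 144)
-z = -1*144 = -144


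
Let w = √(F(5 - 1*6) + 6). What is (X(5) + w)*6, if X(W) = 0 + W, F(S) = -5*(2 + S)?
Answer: 36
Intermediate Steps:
F(S) = -10 - 5*S
X(W) = W
w = 1 (w = √((-10 - 5*(5 - 1*6)) + 6) = √((-10 - 5*(5 - 6)) + 6) = √((-10 - 5*(-1)) + 6) = √((-10 + 5) + 6) = √(-5 + 6) = √1 = 1)
(X(5) + w)*6 = (5 + 1)*6 = 6*6 = 36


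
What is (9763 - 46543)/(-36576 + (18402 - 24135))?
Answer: 12260/14103 ≈ 0.86932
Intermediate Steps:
(9763 - 46543)/(-36576 + (18402 - 24135)) = -36780/(-36576 - 5733) = -36780/(-42309) = -36780*(-1/42309) = 12260/14103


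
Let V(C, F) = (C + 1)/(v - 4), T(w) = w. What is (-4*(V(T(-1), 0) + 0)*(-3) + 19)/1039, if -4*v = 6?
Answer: 19/1039 ≈ 0.018287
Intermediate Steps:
v = -3/2 (v = -1/4*6 = -3/2 ≈ -1.5000)
V(C, F) = -2/11 - 2*C/11 (V(C, F) = (C + 1)/(-3/2 - 4) = (1 + C)/(-11/2) = (1 + C)*(-2/11) = -2/11 - 2*C/11)
(-4*(V(T(-1), 0) + 0)*(-3) + 19)/1039 = (-4*((-2/11 - 2/11*(-1)) + 0)*(-3) + 19)/1039 = (-4*((-2/11 + 2/11) + 0)*(-3) + 19)/1039 = (-4*(0 + 0)*(-3) + 19)/1039 = (-4*0*(-3) + 19)/1039 = (0*(-3) + 19)/1039 = (0 + 19)/1039 = (1/1039)*19 = 19/1039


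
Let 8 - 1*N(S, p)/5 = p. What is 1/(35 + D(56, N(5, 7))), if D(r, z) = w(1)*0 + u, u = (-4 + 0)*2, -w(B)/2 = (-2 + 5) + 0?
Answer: 1/27 ≈ 0.037037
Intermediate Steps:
N(S, p) = 40 - 5*p
w(B) = -6 (w(B) = -2*((-2 + 5) + 0) = -2*(3 + 0) = -2*3 = -6)
u = -8 (u = -4*2 = -8)
D(r, z) = -8 (D(r, z) = -6*0 - 8 = 0 - 8 = -8)
1/(35 + D(56, N(5, 7))) = 1/(35 - 8) = 1/27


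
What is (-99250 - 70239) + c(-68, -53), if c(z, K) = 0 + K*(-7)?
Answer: -169118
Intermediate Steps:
c(z, K) = -7*K (c(z, K) = 0 - 7*K = -7*K)
(-99250 - 70239) + c(-68, -53) = (-99250 - 70239) - 7*(-53) = -169489 + 371 = -169118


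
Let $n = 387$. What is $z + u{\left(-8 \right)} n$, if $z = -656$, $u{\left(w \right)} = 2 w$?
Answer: $-6848$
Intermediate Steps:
$z + u{\left(-8 \right)} n = -656 + 2 \left(-8\right) 387 = -656 - 6192 = -6848$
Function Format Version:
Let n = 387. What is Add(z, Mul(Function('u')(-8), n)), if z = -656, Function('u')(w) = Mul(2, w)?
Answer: -6848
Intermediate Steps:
Add(z, Mul(Function('u')(-8), n)) = Add(-656, Mul(Mul(2, -8), 387)) = Add(-656, Mul(-16, 387)) = Add(-656, -6192) = -6848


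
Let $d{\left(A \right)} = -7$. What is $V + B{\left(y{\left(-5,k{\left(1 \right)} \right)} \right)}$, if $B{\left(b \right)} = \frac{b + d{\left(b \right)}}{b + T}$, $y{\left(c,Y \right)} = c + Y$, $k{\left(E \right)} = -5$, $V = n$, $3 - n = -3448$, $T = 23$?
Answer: $\frac{44846}{13} \approx 3449.7$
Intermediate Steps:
$n = 3451$ ($n = 3 - -3448 = 3 + 3448 = 3451$)
$V = 3451$
$y{\left(c,Y \right)} = Y + c$
$B{\left(b \right)} = \frac{-7 + b}{23 + b}$ ($B{\left(b \right)} = \frac{b - 7}{b + 23} = \frac{-7 + b}{23 + b}$)
$V + B{\left(y{\left(-5,k{\left(1 \right)} \right)} \right)} = 3451 + \frac{-7 - 10}{23 - 10} = 3451 + \frac{1}{13} \left(-17\right) = 3451 - \frac{17}{13} = \frac{44846}{13}$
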